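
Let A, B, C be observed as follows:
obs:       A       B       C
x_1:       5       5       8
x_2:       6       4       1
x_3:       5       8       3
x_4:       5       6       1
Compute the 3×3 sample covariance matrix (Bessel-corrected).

Step 1 — column means:
  mean(A) = (5 + 6 + 5 + 5) / 4 = 21/4 = 5.25
  mean(B) = (5 + 4 + 8 + 6) / 4 = 23/4 = 5.75
  mean(C) = (8 + 1 + 3 + 1) / 4 = 13/4 = 3.25

Step 2 — sample covariance S[i,j] = (1/(n-1)) · Σ_k (x_{k,i} - mean_i) · (x_{k,j} - mean_j), with n-1 = 3.
  S[A,A] = ((-0.25)·(-0.25) + (0.75)·(0.75) + (-0.25)·(-0.25) + (-0.25)·(-0.25)) / 3 = 0.75/3 = 0.25
  S[A,B] = ((-0.25)·(-0.75) + (0.75)·(-1.75) + (-0.25)·(2.25) + (-0.25)·(0.25)) / 3 = -1.75/3 = -0.5833
  S[A,C] = ((-0.25)·(4.75) + (0.75)·(-2.25) + (-0.25)·(-0.25) + (-0.25)·(-2.25)) / 3 = -2.25/3 = -0.75
  S[B,B] = ((-0.75)·(-0.75) + (-1.75)·(-1.75) + (2.25)·(2.25) + (0.25)·(0.25)) / 3 = 8.75/3 = 2.9167
  S[B,C] = ((-0.75)·(4.75) + (-1.75)·(-2.25) + (2.25)·(-0.25) + (0.25)·(-2.25)) / 3 = -0.75/3 = -0.25
  S[C,C] = ((4.75)·(4.75) + (-2.25)·(-2.25) + (-0.25)·(-0.25) + (-2.25)·(-2.25)) / 3 = 32.75/3 = 10.9167

S is symmetric (S[j,i] = S[i,j]). Assembling:

S = [[0.25, -0.5833, -0.75],
 [-0.5833, 2.9167, -0.25],
 [-0.75, -0.25, 10.9167]]


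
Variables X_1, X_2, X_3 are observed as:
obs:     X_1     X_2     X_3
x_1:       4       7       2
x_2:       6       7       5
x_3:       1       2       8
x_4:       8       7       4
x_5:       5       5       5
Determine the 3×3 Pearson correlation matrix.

Step 1 — column means:
  mean(X_1) = (4 + 6 + 1 + 8 + 5) / 5 = 24/5 = 4.8
  mean(X_2) = (7 + 7 + 2 + 7 + 5) / 5 = 28/5 = 5.6
  mean(X_3) = (2 + 5 + 8 + 4 + 5) / 5 = 24/5 = 4.8

Step 2 — sample variances and covariances s[i,j] = (1/(n-1)) · Σ_k (x_{k,i} - mean_i) · (x_{k,j} - mean_j), with n-1 = 4:
  s[X_1,X_1] = ((-0.8)·(-0.8) + (1.2)·(1.2) + (-3.8)·(-3.8) + (3.2)·(3.2) + (0.2)·(0.2)) / 4 = 26.8/4 = 6.7
  s[X_1,X_2] = ((-0.8)·(1.4) + (1.2)·(1.4) + (-3.8)·(-3.6) + (3.2)·(1.4) + (0.2)·(-0.6)) / 4 = 18.6/4 = 4.65
  s[X_1,X_3] = ((-0.8)·(-2.8) + (1.2)·(0.2) + (-3.8)·(3.2) + (3.2)·(-0.8) + (0.2)·(0.2)) / 4 = -12.2/4 = -3.05
  s[X_2,X_2] = ((1.4)·(1.4) + (1.4)·(1.4) + (-3.6)·(-3.6) + (1.4)·(1.4) + (-0.6)·(-0.6)) / 4 = 19.2/4 = 4.8
  s[X_2,X_3] = ((1.4)·(-2.8) + (1.4)·(0.2) + (-3.6)·(3.2) + (1.4)·(-0.8) + (-0.6)·(0.2)) / 4 = -16.4/4 = -4.1
  s[X_3,X_3] = ((-2.8)·(-2.8) + (0.2)·(0.2) + (3.2)·(3.2) + (-0.8)·(-0.8) + (0.2)·(0.2)) / 4 = 18.8/4 = 4.7
  Sample standard deviations s_i = √(s[i,i]):
  s(X_1) = √(6.7) = 2.5884
  s(X_2) = √(4.8) = 2.1909
  s(X_3) = √(4.7) = 2.1679

Step 3 — r_{ij} = s_{ij} / (s_i · s_j):
  r[X_1,X_1] = 1 (diagonal).
  r[X_1,X_2] = 4.65 / (2.5884 · 2.1909) = 4.65 / 5.671 = 0.82
  r[X_1,X_3] = -3.05 / (2.5884 · 2.1679) = -3.05 / 5.6116 = -0.5435
  r[X_2,X_2] = 1 (diagonal).
  r[X_2,X_3] = -4.1 / (2.1909 · 2.1679) = -4.1 / 4.7497 = -0.8632
  r[X_3,X_3] = 1 (diagonal).

R is symmetric with unit diagonal. Assembling:

R = [[1, 0.82, -0.5435],
 [0.82, 1, -0.8632],
 [-0.5435, -0.8632, 1]]


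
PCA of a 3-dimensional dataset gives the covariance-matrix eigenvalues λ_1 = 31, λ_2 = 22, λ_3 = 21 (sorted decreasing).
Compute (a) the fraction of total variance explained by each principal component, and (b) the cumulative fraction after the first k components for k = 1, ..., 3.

Step 1 — total variance = trace(Sigma) = Σ λ_i = 31 + 22 + 21 = 74.

Step 2 — fraction explained by component i = λ_i / Σ λ:
  PC1: 31/74 = 0.4189
  PC2: 22/74 = 0.2973
  PC3: 21/74 = 0.2838

Step 3 — cumulative fraction after k components = (λ_1 + ... + λ_k) / Σ λ:
  k = 1: 31/74 = 0.4189
  k = 2: (31 + 22)/74 = 53/74 = 0.7162
  k = 3: (31 + 22 + 21)/74 = 74/74 = 1

Summary (fraction, with percent):

explained: PC1 0.4189 (41.89%), PC2 0.2973 (29.73%), PC3 0.2838 (28.38%);  cumulative: 0.4189, 0.7162, 1


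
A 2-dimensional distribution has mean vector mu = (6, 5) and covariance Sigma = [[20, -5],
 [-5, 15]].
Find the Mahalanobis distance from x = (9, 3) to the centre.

Step 1 — centre the observation: (x - mu) = (3, -2).

Step 2 — invert Sigma. det(Sigma) = 20·15 - (-5)² = 275.
  Sigma^{-1} = (1/det) · [[d, -b], [-b, a]] = [[0.0545, 0.0182],
 [0.0182, 0.0727]].

Step 3 — form the quadratic (x - mu)^T · Sigma^{-1} · (x - mu):
  Sigma^{-1} · (x - mu) = (0.1273, -0.0909).
  (x - mu)^T · [Sigma^{-1} · (x - mu)] = (3)·(0.1273) + (-2)·(-0.0909) = 0.5636.

Step 4 — take square root: d = √(0.5636) ≈ 0.7508.

d(x, mu) = √(0.5636) ≈ 0.7508


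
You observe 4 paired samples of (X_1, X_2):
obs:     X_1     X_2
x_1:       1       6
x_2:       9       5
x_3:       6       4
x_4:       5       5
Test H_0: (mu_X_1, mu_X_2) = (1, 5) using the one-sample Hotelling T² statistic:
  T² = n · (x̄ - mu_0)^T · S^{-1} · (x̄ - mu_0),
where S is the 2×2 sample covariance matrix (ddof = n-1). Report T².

Step 1 — sample mean vector:
  mean(X_1) = (1 + 9 + 6 + 5) / 4 = 21/4 = 5.25
  mean(X_2) = (6 + 5 + 4 + 5) / 4 = 20/4 = 5
  x̄ = (5.25, 5),  deviation x̄ - mu_0 = (5.25, 5) - (1, 5) = (4.25, 0).

Step 2 — sample covariance matrix, S[i,j] = (1/(n-1)) · Σ_k (x_{k,i} - mean_i) · (x_{k,j} - mean_j), divisor n-1 = 3:
  S[X_1,X_1] = ((-4.25)·(-4.25) + (3.75)·(3.75) + (0.75)·(0.75) + (-0.25)·(-0.25)) / 3 = 32.75/3 = 10.9167
  S[X_1,X_2] = ((-4.25)·(1) + (3.75)·(0) + (0.75)·(-1) + (-0.25)·(0)) / 3 = -5/3 = -1.6667
  S[X_2,X_2] = ((1)·(1) + (0)·(0) + (-1)·(-1) + (0)·(0)) / 3 = 2/3 = 0.6667
  S = [[10.9167, -1.6667],
 [-1.6667, 0.6667]].

Step 3 — invert S. det(S) = 10.9167·0.6667 - (-1.6667)² = 4.5.
  S^{-1} = (1/det) · [[d, -b], [-b, a]] = [[0.1481, 0.3704],
 [0.3704, 2.4259]].

Step 4 — quadratic form (x̄ - mu_0)^T · S^{-1} · (x̄ - mu_0):
  S^{-1} · (x̄ - mu_0) = (0.6296, 1.5741),
  (x̄ - mu_0)^T · [...] = (4.25)·(0.6296) + (0)·(1.5741) = 2.6759.

Step 5 — scale by n: T² = 4 · 2.6759 = 10.7037.

T² ≈ 10.7037


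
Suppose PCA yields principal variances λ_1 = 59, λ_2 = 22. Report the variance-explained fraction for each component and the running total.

Step 1 — total variance = trace(Sigma) = Σ λ_i = 59 + 22 = 81.

Step 2 — fraction explained by component i = λ_i / Σ λ:
  PC1: 59/81 = 0.7284
  PC2: 22/81 = 0.2716

Step 3 — cumulative fraction after k components = (λ_1 + ... + λ_k) / Σ λ:
  k = 1: 59/81 = 0.7284
  k = 2: (59 + 22)/81 = 81/81 = 1

Summary (fraction, with percent):

explained: PC1 0.7284 (72.84%), PC2 0.2716 (27.16%);  cumulative: 0.7284, 1


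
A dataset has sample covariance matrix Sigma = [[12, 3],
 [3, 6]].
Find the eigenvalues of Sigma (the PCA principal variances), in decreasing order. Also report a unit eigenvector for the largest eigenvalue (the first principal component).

Step 1 — characteristic polynomial of 2×2 Sigma:
  det(Sigma - λI) = λ² - trace · λ + det = 0.
  trace = 12 + 6 = 18, det = 12·6 - (3)² = 63.
Step 2 — discriminant:
  Δ = trace² - 4·det = 324 - 252 = 72.
Step 3 — eigenvalues:
  λ = (trace ± √Δ)/2 = (18 ± 8.4853)/2,
  λ_1 = 13.2426,  λ_2 = 4.7574.

Step 4 — unit eigenvector for λ_1: solve (Sigma - λ_1 I)v = 0. First row:
  (12 - 13.2426)·v_x + (3)·v_y = 0, i.e. (-1.2426)·v_x + (3)·v_y = 0,
  so v ∝ (b, λ_1 - a) = (3, 1.2426) = u.
  ||u|| = √((3)² + (1.2426)²) = √(10.5442) ≈ 3.2472,
  v_1 = u/||u|| ≈ (0.9239, 0.3827) (||v_1|| = 1).

λ_1 = 13.2426,  λ_2 = 4.7574;  v_1 ≈ (0.9239, 0.3827)


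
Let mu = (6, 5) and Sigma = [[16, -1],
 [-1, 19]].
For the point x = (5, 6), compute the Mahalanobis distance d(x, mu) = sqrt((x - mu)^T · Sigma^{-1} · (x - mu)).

Step 1 — centre the observation: (x - mu) = (-1, 1).

Step 2 — invert Sigma. det(Sigma) = 16·19 - (-1)² = 303.
  Sigma^{-1} = (1/det) · [[d, -b], [-b, a]] = [[0.0627, 0.0033],
 [0.0033, 0.0528]].

Step 3 — form the quadratic (x - mu)^T · Sigma^{-1} · (x - mu):
  Sigma^{-1} · (x - mu) = (-0.0594, 0.0495).
  (x - mu)^T · [Sigma^{-1} · (x - mu)] = (-1)·(-0.0594) + (1)·(0.0495) = 0.1089.

Step 4 — take square root: d = √(0.1089) ≈ 0.33.

d(x, mu) = √(0.1089) ≈ 0.33


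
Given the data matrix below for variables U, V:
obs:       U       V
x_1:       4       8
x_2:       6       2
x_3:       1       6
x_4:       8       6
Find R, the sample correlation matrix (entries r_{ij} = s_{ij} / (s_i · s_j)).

Step 1 — column means:
  mean(U) = (4 + 6 + 1 + 8) / 4 = 19/4 = 4.75
  mean(V) = (8 + 2 + 6 + 6) / 4 = 22/4 = 5.5

Step 2 — sample variances and covariances s[i,j] = (1/(n-1)) · Σ_k (x_{k,i} - mean_i) · (x_{k,j} - mean_j), with n-1 = 3:
  s[U,U] = ((-0.75)·(-0.75) + (1.25)·(1.25) + (-3.75)·(-3.75) + (3.25)·(3.25)) / 3 = 26.75/3 = 8.9167
  s[U,V] = ((-0.75)·(2.5) + (1.25)·(-3.5) + (-3.75)·(0.5) + (3.25)·(0.5)) / 3 = -6.5/3 = -2.1667
  s[V,V] = ((2.5)·(2.5) + (-3.5)·(-3.5) + (0.5)·(0.5) + (0.5)·(0.5)) / 3 = 19/3 = 6.3333
  Sample standard deviations s_i = √(s[i,i]):
  s(U) = √(8.9167) = 2.9861
  s(V) = √(6.3333) = 2.5166

Step 3 — r_{ij} = s_{ij} / (s_i · s_j):
  r[U,U] = 1 (diagonal).
  r[U,V] = -2.1667 / (2.9861 · 2.5166) = -2.1667 / 7.5148 = -0.2883
  r[V,V] = 1 (diagonal).

R is symmetric with unit diagonal. Assembling:

R = [[1, -0.2883],
 [-0.2883, 1]]


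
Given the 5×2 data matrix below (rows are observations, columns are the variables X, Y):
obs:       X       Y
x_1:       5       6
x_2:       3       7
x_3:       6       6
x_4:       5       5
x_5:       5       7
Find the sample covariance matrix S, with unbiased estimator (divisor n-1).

Step 1 — column means:
  mean(X) = (5 + 3 + 6 + 5 + 5) / 5 = 24/5 = 4.8
  mean(Y) = (6 + 7 + 6 + 5 + 7) / 5 = 31/5 = 6.2

Step 2 — sample covariance S[i,j] = (1/(n-1)) · Σ_k (x_{k,i} - mean_i) · (x_{k,j} - mean_j), with n-1 = 4.
  S[X,X] = ((0.2)·(0.2) + (-1.8)·(-1.8) + (1.2)·(1.2) + (0.2)·(0.2) + (0.2)·(0.2)) / 4 = 4.8/4 = 1.2
  S[X,Y] = ((0.2)·(-0.2) + (-1.8)·(0.8) + (1.2)·(-0.2) + (0.2)·(-1.2) + (0.2)·(0.8)) / 4 = -1.8/4 = -0.45
  S[Y,Y] = ((-0.2)·(-0.2) + (0.8)·(0.8) + (-0.2)·(-0.2) + (-1.2)·(-1.2) + (0.8)·(0.8)) / 4 = 2.8/4 = 0.7

S is symmetric (S[j,i] = S[i,j]). Assembling:

S = [[1.2, -0.45],
 [-0.45, 0.7]]


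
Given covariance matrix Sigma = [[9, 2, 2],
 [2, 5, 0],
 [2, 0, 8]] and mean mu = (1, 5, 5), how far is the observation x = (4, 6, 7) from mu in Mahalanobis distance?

Step 1 — centre the observation: (x - mu) = (3, 1, 2).

Step 2 — invert Sigma (cofactor / det for 3×3, or solve directly):
  Sigma^{-1} = [[0.1299, -0.0519, -0.0325],
 [-0.0519, 0.2208, 0.013],
 [-0.0325, 0.013, 0.1331]].

Step 3 — form the quadratic (x - mu)^T · Sigma^{-1} · (x - mu):
  Sigma^{-1} · (x - mu) = (0.2727, 0.0909, 0.1818).
  (x - mu)^T · [Sigma^{-1} · (x - mu)] = (3)·(0.2727) + (1)·(0.0909) + (2)·(0.1818) = 1.2727.

Step 4 — take square root: d = √(1.2727) ≈ 1.1282.

d(x, mu) = √(1.2727) ≈ 1.1282


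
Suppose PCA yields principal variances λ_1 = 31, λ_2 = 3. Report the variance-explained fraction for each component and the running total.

Step 1 — total variance = trace(Sigma) = Σ λ_i = 31 + 3 = 34.

Step 2 — fraction explained by component i = λ_i / Σ λ:
  PC1: 31/34 = 0.9118
  PC2: 3/34 = 0.0882

Step 3 — cumulative fraction after k components = (λ_1 + ... + λ_k) / Σ λ:
  k = 1: 31/34 = 0.9118
  k = 2: (31 + 3)/34 = 34/34 = 1

Summary (fraction, with percent):

explained: PC1 0.9118 (91.18%), PC2 0.0882 (8.82%);  cumulative: 0.9118, 1


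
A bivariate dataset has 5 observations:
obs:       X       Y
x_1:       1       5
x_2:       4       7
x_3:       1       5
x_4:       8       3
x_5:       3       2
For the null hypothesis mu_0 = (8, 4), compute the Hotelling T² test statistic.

Step 1 — sample mean vector:
  mean(X) = (1 + 4 + 1 + 8 + 3) / 5 = 17/5 = 3.4
  mean(Y) = (5 + 7 + 5 + 3 + 2) / 5 = 22/5 = 4.4
  x̄ = (3.4, 4.4),  deviation x̄ - mu_0 = (3.4, 4.4) - (8, 4) = (-4.6, 0.4).

Step 2 — sample covariance matrix, S[i,j] = (1/(n-1)) · Σ_k (x_{k,i} - mean_i) · (x_{k,j} - mean_j), divisor n-1 = 4:
  S[X,X] = ((-2.4)·(-2.4) + (0.6)·(0.6) + (-2.4)·(-2.4) + (4.6)·(4.6) + (-0.4)·(-0.4)) / 4 = 33.2/4 = 8.3
  S[X,Y] = ((-2.4)·(0.6) + (0.6)·(2.6) + (-2.4)·(0.6) + (4.6)·(-1.4) + (-0.4)·(-2.4)) / 4 = -6.8/4 = -1.7
  S[Y,Y] = ((0.6)·(0.6) + (2.6)·(2.6) + (0.6)·(0.6) + (-1.4)·(-1.4) + (-2.4)·(-2.4)) / 4 = 15.2/4 = 3.8
  S = [[8.3, -1.7],
 [-1.7, 3.8]].

Step 3 — invert S. det(S) = 8.3·3.8 - (-1.7)² = 28.65.
  S^{-1} = (1/det) · [[d, -b], [-b, a]] = [[0.1326, 0.0593],
 [0.0593, 0.2897]].

Step 4 — quadratic form (x̄ - mu_0)^T · S^{-1} · (x̄ - mu_0):
  S^{-1} · (x̄ - mu_0) = (-0.5864, -0.1571),
  (x̄ - mu_0)^T · [...] = (-4.6)·(-0.5864) + (0.4)·(-0.1571) = 2.6346.

Step 5 — scale by n: T² = 5 · 2.6346 = 13.1728.

T² ≈ 13.1728


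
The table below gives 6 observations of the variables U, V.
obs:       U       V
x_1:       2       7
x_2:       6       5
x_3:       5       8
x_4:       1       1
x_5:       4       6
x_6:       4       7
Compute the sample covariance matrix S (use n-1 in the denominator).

Step 1 — column means:
  mean(U) = (2 + 6 + 5 + 1 + 4 + 4) / 6 = 22/6 = 3.6667
  mean(V) = (7 + 5 + 8 + 1 + 6 + 7) / 6 = 34/6 = 5.6667

Step 2 — sample covariance S[i,j] = (1/(n-1)) · Σ_k (x_{k,i} - mean_i) · (x_{k,j} - mean_j), with n-1 = 5.
  S[U,U] = ((-1.6667)·(-1.6667) + (2.3333)·(2.3333) + (1.3333)·(1.3333) + (-2.6667)·(-2.6667) + (0.3333)·(0.3333) + (0.3333)·(0.3333)) / 5 = 17.3333/5 = 3.4667
  S[U,V] = ((-1.6667)·(1.3333) + (2.3333)·(-0.6667) + (1.3333)·(2.3333) + (-2.6667)·(-4.6667) + (0.3333)·(0.3333) + (0.3333)·(1.3333)) / 5 = 12.3333/5 = 2.4667
  S[V,V] = ((1.3333)·(1.3333) + (-0.6667)·(-0.6667) + (2.3333)·(2.3333) + (-4.6667)·(-4.6667) + (0.3333)·(0.3333) + (1.3333)·(1.3333)) / 5 = 31.3333/5 = 6.2667

S is symmetric (S[j,i] = S[i,j]). Assembling:

S = [[3.4667, 2.4667],
 [2.4667, 6.2667]]


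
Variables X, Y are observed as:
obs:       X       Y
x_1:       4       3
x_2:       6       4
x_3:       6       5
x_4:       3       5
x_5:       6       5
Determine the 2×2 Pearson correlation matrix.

Step 1 — column means:
  mean(X) = (4 + 6 + 6 + 3 + 6) / 5 = 25/5 = 5
  mean(Y) = (3 + 4 + 5 + 5 + 5) / 5 = 22/5 = 4.4

Step 2 — sample variances and covariances s[i,j] = (1/(n-1)) · Σ_k (x_{k,i} - mean_i) · (x_{k,j} - mean_j), with n-1 = 4:
  s[X,X] = ((-1)·(-1) + (1)·(1) + (1)·(1) + (-2)·(-2) + (1)·(1)) / 4 = 8/4 = 2
  s[X,Y] = ((-1)·(-1.4) + (1)·(-0.4) + (1)·(0.6) + (-2)·(0.6) + (1)·(0.6)) / 4 = 1/4 = 0.25
  s[Y,Y] = ((-1.4)·(-1.4) + (-0.4)·(-0.4) + (0.6)·(0.6) + (0.6)·(0.6) + (0.6)·(0.6)) / 4 = 3.2/4 = 0.8
  Sample standard deviations s_i = √(s[i,i]):
  s(X) = √(2) = 1.4142
  s(Y) = √(0.8) = 0.8944

Step 3 — r_{ij} = s_{ij} / (s_i · s_j):
  r[X,X] = 1 (diagonal).
  r[X,Y] = 0.25 / (1.4142 · 0.8944) = 0.25 / 1.2649 = 0.1976
  r[Y,Y] = 1 (diagonal).

R is symmetric with unit diagonal. Assembling:

R = [[1, 0.1976],
 [0.1976, 1]]


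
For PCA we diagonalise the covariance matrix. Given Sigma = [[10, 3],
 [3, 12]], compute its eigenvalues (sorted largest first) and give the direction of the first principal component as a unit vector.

Step 1 — characteristic polynomial of 2×2 Sigma:
  det(Sigma - λI) = λ² - trace · λ + det = 0.
  trace = 10 + 12 = 22, det = 10·12 - (3)² = 111.
Step 2 — discriminant:
  Δ = trace² - 4·det = 484 - 444 = 40.
Step 3 — eigenvalues:
  λ = (trace ± √Δ)/2 = (22 ± 6.3246)/2,
  λ_1 = 14.1623,  λ_2 = 7.8377.

Step 4 — unit eigenvector for λ_1: solve (Sigma - λ_1 I)v = 0. First row:
  (10 - 14.1623)·v_x + (3)·v_y = 0, i.e. (-4.1623)·v_x + (3)·v_y = 0,
  so v ∝ (b, λ_1 - a) = (3, 4.1623) = u.
  ||u|| = √((3)² + (4.1623)²) = √(26.3246) ≈ 5.1307,
  v_1 = u/||u|| ≈ (0.5847, 0.8112) (||v_1|| = 1).

λ_1 = 14.1623,  λ_2 = 7.8377;  v_1 ≈ (0.5847, 0.8112)


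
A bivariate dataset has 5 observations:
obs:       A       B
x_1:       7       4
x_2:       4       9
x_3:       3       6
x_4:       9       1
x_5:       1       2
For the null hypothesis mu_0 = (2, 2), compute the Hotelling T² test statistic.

Step 1 — sample mean vector:
  mean(A) = (7 + 4 + 3 + 9 + 1) / 5 = 24/5 = 4.8
  mean(B) = (4 + 9 + 6 + 1 + 2) / 5 = 22/5 = 4.4
  x̄ = (4.8, 4.4),  deviation x̄ - mu_0 = (4.8, 4.4) - (2, 2) = (2.8, 2.4).

Step 2 — sample covariance matrix, S[i,j] = (1/(n-1)) · Σ_k (x_{k,i} - mean_i) · (x_{k,j} - mean_j), divisor n-1 = 4:
  S[A,A] = ((2.2)·(2.2) + (-0.8)·(-0.8) + (-1.8)·(-1.8) + (4.2)·(4.2) + (-3.8)·(-3.8)) / 4 = 40.8/4 = 10.2
  S[A,B] = ((2.2)·(-0.4) + (-0.8)·(4.6) + (-1.8)·(1.6) + (4.2)·(-3.4) + (-3.8)·(-2.4)) / 4 = -12.6/4 = -3.15
  S[B,B] = ((-0.4)·(-0.4) + (4.6)·(4.6) + (1.6)·(1.6) + (-3.4)·(-3.4) + (-2.4)·(-2.4)) / 4 = 41.2/4 = 10.3
  S = [[10.2, -3.15],
 [-3.15, 10.3]].

Step 3 — invert S. det(S) = 10.2·10.3 - (-3.15)² = 95.1375.
  S^{-1} = (1/det) · [[d, -b], [-b, a]] = [[0.1083, 0.0331],
 [0.0331, 0.1072]].

Step 4 — quadratic form (x̄ - mu_0)^T · S^{-1} · (x̄ - mu_0):
  S^{-1} · (x̄ - mu_0) = (0.3826, 0.35),
  (x̄ - mu_0)^T · [...] = (2.8)·(0.3826) + (2.4)·(0.35) = 1.9113.

Step 5 — scale by n: T² = 5 · 1.9113 = 9.5567.

T² ≈ 9.5567


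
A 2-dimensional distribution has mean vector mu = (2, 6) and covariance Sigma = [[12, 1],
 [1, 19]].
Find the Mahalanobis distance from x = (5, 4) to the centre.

Step 1 — centre the observation: (x - mu) = (3, -2).

Step 2 — invert Sigma. det(Sigma) = 12·19 - (1)² = 227.
  Sigma^{-1} = (1/det) · [[d, -b], [-b, a]] = [[0.0837, -0.0044],
 [-0.0044, 0.0529]].

Step 3 — form the quadratic (x - mu)^T · Sigma^{-1} · (x - mu):
  Sigma^{-1} · (x - mu) = (0.2599, -0.1189).
  (x - mu)^T · [Sigma^{-1} · (x - mu)] = (3)·(0.2599) + (-2)·(-0.1189) = 1.0176.

Step 4 — take square root: d = √(1.0176) ≈ 1.0088.

d(x, mu) = √(1.0176) ≈ 1.0088


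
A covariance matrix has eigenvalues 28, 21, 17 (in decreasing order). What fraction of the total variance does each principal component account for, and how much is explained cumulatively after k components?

Step 1 — total variance = trace(Sigma) = Σ λ_i = 28 + 21 + 17 = 66.

Step 2 — fraction explained by component i = λ_i / Σ λ:
  PC1: 28/66 = 0.4242
  PC2: 21/66 = 0.3182
  PC3: 17/66 = 0.2576

Step 3 — cumulative fraction after k components = (λ_1 + ... + λ_k) / Σ λ:
  k = 1: 28/66 = 0.4242
  k = 2: (28 + 21)/66 = 49/66 = 0.7424
  k = 3: (28 + 21 + 17)/66 = 66/66 = 1

Summary (fraction, with percent):

explained: PC1 0.4242 (42.42%), PC2 0.3182 (31.82%), PC3 0.2576 (25.76%);  cumulative: 0.4242, 0.7424, 1


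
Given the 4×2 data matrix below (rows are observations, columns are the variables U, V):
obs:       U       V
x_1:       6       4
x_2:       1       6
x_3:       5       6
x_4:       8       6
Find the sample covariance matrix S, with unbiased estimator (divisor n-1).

Step 1 — column means:
  mean(U) = (6 + 1 + 5 + 8) / 4 = 20/4 = 5
  mean(V) = (4 + 6 + 6 + 6) / 4 = 22/4 = 5.5

Step 2 — sample covariance S[i,j] = (1/(n-1)) · Σ_k (x_{k,i} - mean_i) · (x_{k,j} - mean_j), with n-1 = 3.
  S[U,U] = ((1)·(1) + (-4)·(-4) + (0)·(0) + (3)·(3)) / 3 = 26/3 = 8.6667
  S[U,V] = ((1)·(-1.5) + (-4)·(0.5) + (0)·(0.5) + (3)·(0.5)) / 3 = -2/3 = -0.6667
  S[V,V] = ((-1.5)·(-1.5) + (0.5)·(0.5) + (0.5)·(0.5) + (0.5)·(0.5)) / 3 = 3/3 = 1

S is symmetric (S[j,i] = S[i,j]). Assembling:

S = [[8.6667, -0.6667],
 [-0.6667, 1]]


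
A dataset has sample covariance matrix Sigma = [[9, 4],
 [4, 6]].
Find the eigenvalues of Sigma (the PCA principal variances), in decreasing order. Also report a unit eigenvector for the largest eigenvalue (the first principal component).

Step 1 — characteristic polynomial of 2×2 Sigma:
  det(Sigma - λI) = λ² - trace · λ + det = 0.
  trace = 9 + 6 = 15, det = 9·6 - (4)² = 38.
Step 2 — discriminant:
  Δ = trace² - 4·det = 225 - 152 = 73.
Step 3 — eigenvalues:
  λ = (trace ± √Δ)/2 = (15 ± 8.544)/2,
  λ_1 = 11.772,  λ_2 = 3.228.

Step 4 — unit eigenvector for λ_1: solve (Sigma - λ_1 I)v = 0. First row:
  (9 - 11.772)·v_x + (4)·v_y = 0, i.e. (-2.772)·v_x + (4)·v_y = 0,
  so v ∝ (b, λ_1 - a) = (4, 2.772) = u.
  ||u|| = √((4)² + (2.772)²) = √(23.684) ≈ 4.8666,
  v_1 = u/||u|| ≈ (0.8219, 0.5696) (||v_1|| = 1).

λ_1 = 11.772,  λ_2 = 3.228;  v_1 ≈ (0.8219, 0.5696)


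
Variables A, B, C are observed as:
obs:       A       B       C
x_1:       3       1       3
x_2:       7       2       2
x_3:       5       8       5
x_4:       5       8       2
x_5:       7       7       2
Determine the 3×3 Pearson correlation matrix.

Step 1 — column means:
  mean(A) = (3 + 7 + 5 + 5 + 7) / 5 = 27/5 = 5.4
  mean(B) = (1 + 2 + 8 + 8 + 7) / 5 = 26/5 = 5.2
  mean(C) = (3 + 2 + 5 + 2 + 2) / 5 = 14/5 = 2.8

Step 2 — sample variances and covariances s[i,j] = (1/(n-1)) · Σ_k (x_{k,i} - mean_i) · (x_{k,j} - mean_j), with n-1 = 4:
  s[A,A] = ((-2.4)·(-2.4) + (1.6)·(1.6) + (-0.4)·(-0.4) + (-0.4)·(-0.4) + (1.6)·(1.6)) / 4 = 11.2/4 = 2.8
  s[A,B] = ((-2.4)·(-4.2) + (1.6)·(-3.2) + (-0.4)·(2.8) + (-0.4)·(2.8) + (1.6)·(1.8)) / 4 = 5.6/4 = 1.4
  s[A,C] = ((-2.4)·(0.2) + (1.6)·(-0.8) + (-0.4)·(2.2) + (-0.4)·(-0.8) + (1.6)·(-0.8)) / 4 = -3.6/4 = -0.9
  s[B,B] = ((-4.2)·(-4.2) + (-3.2)·(-3.2) + (2.8)·(2.8) + (2.8)·(2.8) + (1.8)·(1.8)) / 4 = 46.8/4 = 11.7
  s[B,C] = ((-4.2)·(0.2) + (-3.2)·(-0.8) + (2.8)·(2.2) + (2.8)·(-0.8) + (1.8)·(-0.8)) / 4 = 4.2/4 = 1.05
  s[C,C] = ((0.2)·(0.2) + (-0.8)·(-0.8) + (2.2)·(2.2) + (-0.8)·(-0.8) + (-0.8)·(-0.8)) / 4 = 6.8/4 = 1.7
  Sample standard deviations s_i = √(s[i,i]):
  s(A) = √(2.8) = 1.6733
  s(B) = √(11.7) = 3.4205
  s(C) = √(1.7) = 1.3038

Step 3 — r_{ij} = s_{ij} / (s_i · s_j):
  r[A,A] = 1 (diagonal).
  r[A,B] = 1.4 / (1.6733 · 3.4205) = 1.4 / 5.7236 = 0.2446
  r[A,C] = -0.9 / (1.6733 · 1.3038) = -0.9 / 2.1817 = -0.4125
  r[B,B] = 1 (diagonal).
  r[B,C] = 1.05 / (3.4205 · 1.3038) = 1.05 / 4.4598 = 0.2354
  r[C,C] = 1 (diagonal).

R is symmetric with unit diagonal. Assembling:

R = [[1, 0.2446, -0.4125],
 [0.2446, 1, 0.2354],
 [-0.4125, 0.2354, 1]]


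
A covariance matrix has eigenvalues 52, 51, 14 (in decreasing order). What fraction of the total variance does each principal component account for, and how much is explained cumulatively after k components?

Step 1 — total variance = trace(Sigma) = Σ λ_i = 52 + 51 + 14 = 117.

Step 2 — fraction explained by component i = λ_i / Σ λ:
  PC1: 52/117 = 0.4444
  PC2: 51/117 = 0.4359
  PC3: 14/117 = 0.1197

Step 3 — cumulative fraction after k components = (λ_1 + ... + λ_k) / Σ λ:
  k = 1: 52/117 = 0.4444
  k = 2: (52 + 51)/117 = 103/117 = 0.8803
  k = 3: (52 + 51 + 14)/117 = 117/117 = 1

Summary (fraction, with percent):

explained: PC1 0.4444 (44.44%), PC2 0.4359 (43.59%), PC3 0.1197 (11.97%);  cumulative: 0.4444, 0.8803, 1


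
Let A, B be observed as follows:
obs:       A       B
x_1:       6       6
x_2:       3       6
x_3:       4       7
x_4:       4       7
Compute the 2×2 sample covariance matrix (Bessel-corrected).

Step 1 — column means:
  mean(A) = (6 + 3 + 4 + 4) / 4 = 17/4 = 4.25
  mean(B) = (6 + 6 + 7 + 7) / 4 = 26/4 = 6.5

Step 2 — sample covariance S[i,j] = (1/(n-1)) · Σ_k (x_{k,i} - mean_i) · (x_{k,j} - mean_j), with n-1 = 3.
  S[A,A] = ((1.75)·(1.75) + (-1.25)·(-1.25) + (-0.25)·(-0.25) + (-0.25)·(-0.25)) / 3 = 4.75/3 = 1.5833
  S[A,B] = ((1.75)·(-0.5) + (-1.25)·(-0.5) + (-0.25)·(0.5) + (-0.25)·(0.5)) / 3 = -0.5/3 = -0.1667
  S[B,B] = ((-0.5)·(-0.5) + (-0.5)·(-0.5) + (0.5)·(0.5) + (0.5)·(0.5)) / 3 = 1/3 = 0.3333

S is symmetric (S[j,i] = S[i,j]). Assembling:

S = [[1.5833, -0.1667],
 [-0.1667, 0.3333]]


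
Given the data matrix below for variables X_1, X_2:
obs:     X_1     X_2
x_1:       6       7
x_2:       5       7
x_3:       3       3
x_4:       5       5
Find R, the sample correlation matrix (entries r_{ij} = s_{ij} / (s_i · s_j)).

Step 1 — column means:
  mean(X_1) = (6 + 5 + 3 + 5) / 4 = 19/4 = 4.75
  mean(X_2) = (7 + 7 + 3 + 5) / 4 = 22/4 = 5.5

Step 2 — sample variances and covariances s[i,j] = (1/(n-1)) · Σ_k (x_{k,i} - mean_i) · (x_{k,j} - mean_j), with n-1 = 3:
  s[X_1,X_1] = ((1.25)·(1.25) + (0.25)·(0.25) + (-1.75)·(-1.75) + (0.25)·(0.25)) / 3 = 4.75/3 = 1.5833
  s[X_1,X_2] = ((1.25)·(1.5) + (0.25)·(1.5) + (-1.75)·(-2.5) + (0.25)·(-0.5)) / 3 = 6.5/3 = 2.1667
  s[X_2,X_2] = ((1.5)·(1.5) + (1.5)·(1.5) + (-2.5)·(-2.5) + (-0.5)·(-0.5)) / 3 = 11/3 = 3.6667
  Sample standard deviations s_i = √(s[i,i]):
  s(X_1) = √(1.5833) = 1.2583
  s(X_2) = √(3.6667) = 1.9149

Step 3 — r_{ij} = s_{ij} / (s_i · s_j):
  r[X_1,X_1] = 1 (diagonal).
  r[X_1,X_2] = 2.1667 / (1.2583 · 1.9149) = 2.1667 / 2.4095 = 0.8992
  r[X_2,X_2] = 1 (diagonal).

R is symmetric with unit diagonal. Assembling:

R = [[1, 0.8992],
 [0.8992, 1]]


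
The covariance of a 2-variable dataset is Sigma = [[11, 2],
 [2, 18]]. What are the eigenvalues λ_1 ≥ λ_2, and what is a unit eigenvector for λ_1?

Step 1 — characteristic polynomial of 2×2 Sigma:
  det(Sigma - λI) = λ² - trace · λ + det = 0.
  trace = 11 + 18 = 29, det = 11·18 - (2)² = 194.
Step 2 — discriminant:
  Δ = trace² - 4·det = 841 - 776 = 65.
Step 3 — eigenvalues:
  λ = (trace ± √Δ)/2 = (29 ± 8.0623)/2,
  λ_1 = 18.5311,  λ_2 = 10.4689.

Step 4 — unit eigenvector for λ_1: solve (Sigma - λ_1 I)v = 0. First row:
  (11 - 18.5311)·v_x + (2)·v_y = 0, i.e. (-7.5311)·v_x + (2)·v_y = 0,
  so v ∝ (b, λ_1 - a) = (2, 7.5311) = u.
  ||u|| = √((2)² + (7.5311)²) = √(60.7179) ≈ 7.7922,
  v_1 = u/||u|| ≈ (0.2567, 0.9665) (||v_1|| = 1).

λ_1 = 18.5311,  λ_2 = 10.4689;  v_1 ≈ (0.2567, 0.9665)


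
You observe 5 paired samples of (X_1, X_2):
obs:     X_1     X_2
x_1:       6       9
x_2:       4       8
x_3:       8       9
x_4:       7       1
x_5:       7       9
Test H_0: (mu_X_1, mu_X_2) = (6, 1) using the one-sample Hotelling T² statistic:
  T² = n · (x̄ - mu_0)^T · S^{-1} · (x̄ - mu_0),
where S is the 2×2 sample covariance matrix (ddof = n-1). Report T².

Step 1 — sample mean vector:
  mean(X_1) = (6 + 4 + 8 + 7 + 7) / 5 = 32/5 = 6.4
  mean(X_2) = (9 + 8 + 9 + 1 + 9) / 5 = 36/5 = 7.2
  x̄ = (6.4, 7.2),  deviation x̄ - mu_0 = (6.4, 7.2) - (6, 1) = (0.4, 6.2).

Step 2 — sample covariance matrix, S[i,j] = (1/(n-1)) · Σ_k (x_{k,i} - mean_i) · (x_{k,j} - mean_j), divisor n-1 = 4:
  S[X_1,X_1] = ((-0.4)·(-0.4) + (-2.4)·(-2.4) + (1.6)·(1.6) + (0.6)·(0.6) + (0.6)·(0.6)) / 4 = 9.2/4 = 2.3
  S[X_1,X_2] = ((-0.4)·(1.8) + (-2.4)·(0.8) + (1.6)·(1.8) + (0.6)·(-6.2) + (0.6)·(1.8)) / 4 = -2.4/4 = -0.6
  S[X_2,X_2] = ((1.8)·(1.8) + (0.8)·(0.8) + (1.8)·(1.8) + (-6.2)·(-6.2) + (1.8)·(1.8)) / 4 = 48.8/4 = 12.2
  S = [[2.3, -0.6],
 [-0.6, 12.2]].

Step 3 — invert S. det(S) = 2.3·12.2 - (-0.6)² = 27.7.
  S^{-1} = (1/det) · [[d, -b], [-b, a]] = [[0.4404, 0.0217],
 [0.0217, 0.083]].

Step 4 — quadratic form (x̄ - mu_0)^T · S^{-1} · (x̄ - mu_0):
  S^{-1} · (x̄ - mu_0) = (0.3105, 0.5235),
  (x̄ - mu_0)^T · [...] = (0.4)·(0.3105) + (6.2)·(0.5235) = 3.3697.

Step 5 — scale by n: T² = 5 · 3.3697 = 16.8484.

T² ≈ 16.8484


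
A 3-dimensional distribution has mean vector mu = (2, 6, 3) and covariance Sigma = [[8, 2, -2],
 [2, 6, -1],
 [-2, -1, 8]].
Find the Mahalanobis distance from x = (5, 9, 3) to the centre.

Step 1 — centre the observation: (x - mu) = (3, 3, 0).

Step 2 — invert Sigma (cofactor / det for 3×3, or solve directly):
  Sigma^{-1} = [[0.1433, -0.0427, 0.0305],
 [-0.0427, 0.1829, 0.0122],
 [0.0305, 0.0122, 0.1341]].

Step 3 — form the quadratic (x - mu)^T · Sigma^{-1} · (x - mu):
  Sigma^{-1} · (x - mu) = (0.3018, 0.4207, 0.128).
  (x - mu)^T · [Sigma^{-1} · (x - mu)] = (3)·(0.3018) + (3)·(0.4207) + (0)·(0.128) = 2.1677.

Step 4 — take square root: d = √(2.1677) ≈ 1.4723.

d(x, mu) = √(2.1677) ≈ 1.4723


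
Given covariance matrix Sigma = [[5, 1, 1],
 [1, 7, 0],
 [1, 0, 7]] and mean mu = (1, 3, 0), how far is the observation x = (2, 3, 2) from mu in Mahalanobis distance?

Step 1 — centre the observation: (x - mu) = (1, 0, 2).

Step 2 — invert Sigma (cofactor / det for 3×3, or solve directly):
  Sigma^{-1} = [[0.2121, -0.0303, -0.0303],
 [-0.0303, 0.1472, 0.0043],
 [-0.0303, 0.0043, 0.1472]].

Step 3 — form the quadratic (x - mu)^T · Sigma^{-1} · (x - mu):
  Sigma^{-1} · (x - mu) = (0.1515, -0.0216, 0.2641).
  (x - mu)^T · [Sigma^{-1} · (x - mu)] = (1)·(0.1515) + (0)·(-0.0216) + (2)·(0.2641) = 0.6797.

Step 4 — take square root: d = √(0.6797) ≈ 0.8244.

d(x, mu) = √(0.6797) ≈ 0.8244


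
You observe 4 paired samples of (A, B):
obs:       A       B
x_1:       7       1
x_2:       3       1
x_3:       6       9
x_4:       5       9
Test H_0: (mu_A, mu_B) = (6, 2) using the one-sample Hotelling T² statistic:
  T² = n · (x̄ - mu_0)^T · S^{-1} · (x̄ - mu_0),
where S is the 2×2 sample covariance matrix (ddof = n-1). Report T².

Step 1 — sample mean vector:
  mean(A) = (7 + 3 + 6 + 5) / 4 = 21/4 = 5.25
  mean(B) = (1 + 1 + 9 + 9) / 4 = 20/4 = 5
  x̄ = (5.25, 5),  deviation x̄ - mu_0 = (5.25, 5) - (6, 2) = (-0.75, 3).

Step 2 — sample covariance matrix, S[i,j] = (1/(n-1)) · Σ_k (x_{k,i} - mean_i) · (x_{k,j} - mean_j), divisor n-1 = 3:
  S[A,A] = ((1.75)·(1.75) + (-2.25)·(-2.25) + (0.75)·(0.75) + (-0.25)·(-0.25)) / 3 = 8.75/3 = 2.9167
  S[A,B] = ((1.75)·(-4) + (-2.25)·(-4) + (0.75)·(4) + (-0.25)·(4)) / 3 = 4/3 = 1.3333
  S[B,B] = ((-4)·(-4) + (-4)·(-4) + (4)·(4) + (4)·(4)) / 3 = 64/3 = 21.3333
  S = [[2.9167, 1.3333],
 [1.3333, 21.3333]].

Step 3 — invert S. det(S) = 2.9167·21.3333 - (1.3333)² = 60.4444.
  S^{-1} = (1/det) · [[d, -b], [-b, a]] = [[0.3529, -0.0221],
 [-0.0221, 0.0483]].

Step 4 — quadratic form (x̄ - mu_0)^T · S^{-1} · (x̄ - mu_0):
  S^{-1} · (x̄ - mu_0) = (-0.3309, 0.1613),
  (x̄ - mu_0)^T · [...] = (-0.75)·(-0.3309) + (3)·(0.1613) = 0.7321.

Step 5 — scale by n: T² = 4 · 0.7321 = 2.9283.

T² ≈ 2.9283


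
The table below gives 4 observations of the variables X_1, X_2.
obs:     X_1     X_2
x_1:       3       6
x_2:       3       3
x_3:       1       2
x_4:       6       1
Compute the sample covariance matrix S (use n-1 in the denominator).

Step 1 — column means:
  mean(X_1) = (3 + 3 + 1 + 6) / 4 = 13/4 = 3.25
  mean(X_2) = (6 + 3 + 2 + 1) / 4 = 12/4 = 3

Step 2 — sample covariance S[i,j] = (1/(n-1)) · Σ_k (x_{k,i} - mean_i) · (x_{k,j} - mean_j), with n-1 = 3.
  S[X_1,X_1] = ((-0.25)·(-0.25) + (-0.25)·(-0.25) + (-2.25)·(-2.25) + (2.75)·(2.75)) / 3 = 12.75/3 = 4.25
  S[X_1,X_2] = ((-0.25)·(3) + (-0.25)·(0) + (-2.25)·(-1) + (2.75)·(-2)) / 3 = -4/3 = -1.3333
  S[X_2,X_2] = ((3)·(3) + (0)·(0) + (-1)·(-1) + (-2)·(-2)) / 3 = 14/3 = 4.6667

S is symmetric (S[j,i] = S[i,j]). Assembling:

S = [[4.25, -1.3333],
 [-1.3333, 4.6667]]


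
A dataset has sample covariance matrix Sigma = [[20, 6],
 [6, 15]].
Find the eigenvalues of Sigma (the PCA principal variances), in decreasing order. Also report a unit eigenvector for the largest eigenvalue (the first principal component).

Step 1 — characteristic polynomial of 2×2 Sigma:
  det(Sigma - λI) = λ² - trace · λ + det = 0.
  trace = 20 + 15 = 35, det = 20·15 - (6)² = 264.
Step 2 — discriminant:
  Δ = trace² - 4·det = 1225 - 1056 = 169.
Step 3 — eigenvalues:
  λ = (trace ± √Δ)/2 = (35 ± 13)/2,
  λ_1 = 24,  λ_2 = 11.

Step 4 — unit eigenvector for λ_1: solve (Sigma - λ_1 I)v = 0. First row:
  (20 - 24)·v_x + (6)·v_y = 0, i.e. (-4)·v_x + (6)·v_y = 0,
  so v ∝ (b, λ_1 - a) = (6, 4) = u.
  ||u|| = √((6)² + (4)²) = √(52) ≈ 7.2111,
  v_1 = u/||u|| ≈ (0.8321, 0.5547) (||v_1|| = 1).

λ_1 = 24,  λ_2 = 11;  v_1 ≈ (0.8321, 0.5547)


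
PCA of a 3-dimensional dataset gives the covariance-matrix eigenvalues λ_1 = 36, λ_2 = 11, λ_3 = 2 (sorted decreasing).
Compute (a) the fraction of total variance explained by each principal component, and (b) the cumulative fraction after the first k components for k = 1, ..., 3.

Step 1 — total variance = trace(Sigma) = Σ λ_i = 36 + 11 + 2 = 49.

Step 2 — fraction explained by component i = λ_i / Σ λ:
  PC1: 36/49 = 0.7347
  PC2: 11/49 = 0.2245
  PC3: 2/49 = 0.0408

Step 3 — cumulative fraction after k components = (λ_1 + ... + λ_k) / Σ λ:
  k = 1: 36/49 = 0.7347
  k = 2: (36 + 11)/49 = 47/49 = 0.9592
  k = 3: (36 + 11 + 2)/49 = 49/49 = 1

Summary (fraction, with percent):

explained: PC1 0.7347 (73.47%), PC2 0.2245 (22.45%), PC3 0.0408 (4.08%);  cumulative: 0.7347, 0.9592, 1


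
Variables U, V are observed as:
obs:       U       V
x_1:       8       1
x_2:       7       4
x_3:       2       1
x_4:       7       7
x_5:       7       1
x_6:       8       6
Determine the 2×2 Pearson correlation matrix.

Step 1 — column means:
  mean(U) = (8 + 7 + 2 + 7 + 7 + 8) / 6 = 39/6 = 6.5
  mean(V) = (1 + 4 + 1 + 7 + 1 + 6) / 6 = 20/6 = 3.3333

Step 2 — sample variances and covariances s[i,j] = (1/(n-1)) · Σ_k (x_{k,i} - mean_i) · (x_{k,j} - mean_j), with n-1 = 5:
  s[U,U] = ((1.5)·(1.5) + (0.5)·(0.5) + (-4.5)·(-4.5) + (0.5)·(0.5) + (0.5)·(0.5) + (1.5)·(1.5)) / 5 = 25.5/5 = 5.1
  s[U,V] = ((1.5)·(-2.3333) + (0.5)·(0.6667) + (-4.5)·(-2.3333) + (0.5)·(3.6667) + (0.5)·(-2.3333) + (1.5)·(2.6667)) / 5 = 12/5 = 2.4
  s[V,V] = ((-2.3333)·(-2.3333) + (0.6667)·(0.6667) + (-2.3333)·(-2.3333) + (3.6667)·(3.6667) + (-2.3333)·(-2.3333) + (2.6667)·(2.6667)) / 5 = 37.3333/5 = 7.4667
  Sample standard deviations s_i = √(s[i,i]):
  s(U) = √(5.1) = 2.2583
  s(V) = √(7.4667) = 2.7325

Step 3 — r_{ij} = s_{ij} / (s_i · s_j):
  r[U,U] = 1 (diagonal).
  r[U,V] = 2.4 / (2.2583 · 2.7325) = 2.4 / 6.1709 = 0.3889
  r[V,V] = 1 (diagonal).

R is symmetric with unit diagonal. Assembling:

R = [[1, 0.3889],
 [0.3889, 1]]


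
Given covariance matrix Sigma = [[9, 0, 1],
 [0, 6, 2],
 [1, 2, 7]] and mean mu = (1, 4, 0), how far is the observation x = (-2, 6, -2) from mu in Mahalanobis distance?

Step 1 — centre the observation: (x - mu) = (-3, 2, -2).

Step 2 — invert Sigma (cofactor / det for 3×3, or solve directly):
  Sigma^{-1} = [[0.1131, 0.006, -0.0179],
 [0.006, 0.1845, -0.0536],
 [-0.0179, -0.0536, 0.1607]].

Step 3 — form the quadratic (x - mu)^T · Sigma^{-1} · (x - mu):
  Sigma^{-1} · (x - mu) = (-0.2917, 0.4583, -0.375).
  (x - mu)^T · [Sigma^{-1} · (x - mu)] = (-3)·(-0.2917) + (2)·(0.4583) + (-2)·(-0.375) = 2.5417.

Step 4 — take square root: d = √(2.5417) ≈ 1.5943.

d(x, mu) = √(2.5417) ≈ 1.5943


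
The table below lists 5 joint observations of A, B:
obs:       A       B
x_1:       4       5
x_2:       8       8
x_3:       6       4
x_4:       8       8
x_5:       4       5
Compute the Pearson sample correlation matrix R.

Step 1 — column means:
  mean(A) = (4 + 8 + 6 + 8 + 4) / 5 = 30/5 = 6
  mean(B) = (5 + 8 + 4 + 8 + 5) / 5 = 30/5 = 6

Step 2 — sample variances and covariances s[i,j] = (1/(n-1)) · Σ_k (x_{k,i} - mean_i) · (x_{k,j} - mean_j), with n-1 = 4:
  s[A,A] = ((-2)·(-2) + (2)·(2) + (0)·(0) + (2)·(2) + (-2)·(-2)) / 4 = 16/4 = 4
  s[A,B] = ((-2)·(-1) + (2)·(2) + (0)·(-2) + (2)·(2) + (-2)·(-1)) / 4 = 12/4 = 3
  s[B,B] = ((-1)·(-1) + (2)·(2) + (-2)·(-2) + (2)·(2) + (-1)·(-1)) / 4 = 14/4 = 3.5
  Sample standard deviations s_i = √(s[i,i]):
  s(A) = √(4) = 2
  s(B) = √(3.5) = 1.8708

Step 3 — r_{ij} = s_{ij} / (s_i · s_j):
  r[A,A] = 1 (diagonal).
  r[A,B] = 3 / (2 · 1.8708) = 3 / 3.7417 = 0.8018
  r[B,B] = 1 (diagonal).

R is symmetric with unit diagonal. Assembling:

R = [[1, 0.8018],
 [0.8018, 1]]


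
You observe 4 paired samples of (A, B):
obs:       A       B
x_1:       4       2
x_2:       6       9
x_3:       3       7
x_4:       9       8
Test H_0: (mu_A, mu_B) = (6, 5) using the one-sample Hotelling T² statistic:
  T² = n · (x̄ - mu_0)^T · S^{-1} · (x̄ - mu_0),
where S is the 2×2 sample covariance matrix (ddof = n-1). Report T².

Step 1 — sample mean vector:
  mean(A) = (4 + 6 + 3 + 9) / 4 = 22/4 = 5.5
  mean(B) = (2 + 9 + 7 + 8) / 4 = 26/4 = 6.5
  x̄ = (5.5, 6.5),  deviation x̄ - mu_0 = (5.5, 6.5) - (6, 5) = (-0.5, 1.5).

Step 2 — sample covariance matrix, S[i,j] = (1/(n-1)) · Σ_k (x_{k,i} - mean_i) · (x_{k,j} - mean_j), divisor n-1 = 3:
  S[A,A] = ((-1.5)·(-1.5) + (0.5)·(0.5) + (-2.5)·(-2.5) + (3.5)·(3.5)) / 3 = 21/3 = 7
  S[A,B] = ((-1.5)·(-4.5) + (0.5)·(2.5) + (-2.5)·(0.5) + (3.5)·(1.5)) / 3 = 12/3 = 4
  S[B,B] = ((-4.5)·(-4.5) + (2.5)·(2.5) + (0.5)·(0.5) + (1.5)·(1.5)) / 3 = 29/3 = 9.6667
  S = [[7, 4],
 [4, 9.6667]].

Step 3 — invert S. det(S) = 7·9.6667 - (4)² = 51.6667.
  S^{-1} = (1/det) · [[d, -b], [-b, a]] = [[0.1871, -0.0774],
 [-0.0774, 0.1355]].

Step 4 — quadratic form (x̄ - mu_0)^T · S^{-1} · (x̄ - mu_0):
  S^{-1} · (x̄ - mu_0) = (-0.2097, 0.2419),
  (x̄ - mu_0)^T · [...] = (-0.5)·(-0.2097) + (1.5)·(0.2419) = 0.4677.

Step 5 — scale by n: T² = 4 · 0.4677 = 1.871.

T² ≈ 1.871


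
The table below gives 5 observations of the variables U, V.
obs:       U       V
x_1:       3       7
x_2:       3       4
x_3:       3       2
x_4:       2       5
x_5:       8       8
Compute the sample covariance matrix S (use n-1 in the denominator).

Step 1 — column means:
  mean(U) = (3 + 3 + 3 + 2 + 8) / 5 = 19/5 = 3.8
  mean(V) = (7 + 4 + 2 + 5 + 8) / 5 = 26/5 = 5.2

Step 2 — sample covariance S[i,j] = (1/(n-1)) · Σ_k (x_{k,i} - mean_i) · (x_{k,j} - mean_j), with n-1 = 4.
  S[U,U] = ((-0.8)·(-0.8) + (-0.8)·(-0.8) + (-0.8)·(-0.8) + (-1.8)·(-1.8) + (4.2)·(4.2)) / 4 = 22.8/4 = 5.7
  S[U,V] = ((-0.8)·(1.8) + (-0.8)·(-1.2) + (-0.8)·(-3.2) + (-1.8)·(-0.2) + (4.2)·(2.8)) / 4 = 14.2/4 = 3.55
  S[V,V] = ((1.8)·(1.8) + (-1.2)·(-1.2) + (-3.2)·(-3.2) + (-0.2)·(-0.2) + (2.8)·(2.8)) / 4 = 22.8/4 = 5.7

S is symmetric (S[j,i] = S[i,j]). Assembling:

S = [[5.7, 3.55],
 [3.55, 5.7]]


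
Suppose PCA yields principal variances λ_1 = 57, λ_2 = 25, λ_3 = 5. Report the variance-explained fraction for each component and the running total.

Step 1 — total variance = trace(Sigma) = Σ λ_i = 57 + 25 + 5 = 87.

Step 2 — fraction explained by component i = λ_i / Σ λ:
  PC1: 57/87 = 0.6552
  PC2: 25/87 = 0.2874
  PC3: 5/87 = 0.0575

Step 3 — cumulative fraction after k components = (λ_1 + ... + λ_k) / Σ λ:
  k = 1: 57/87 = 0.6552
  k = 2: (57 + 25)/87 = 82/87 = 0.9425
  k = 3: (57 + 25 + 5)/87 = 87/87 = 1

Summary (fraction, with percent):

explained: PC1 0.6552 (65.52%), PC2 0.2874 (28.74%), PC3 0.0575 (5.75%);  cumulative: 0.6552, 0.9425, 1


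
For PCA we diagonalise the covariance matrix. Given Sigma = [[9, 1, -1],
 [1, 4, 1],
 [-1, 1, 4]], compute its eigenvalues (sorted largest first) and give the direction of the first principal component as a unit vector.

Step 1 — characteristic polynomial p(λ) = det(λI - Sigma) = λ³ - tr·λ² + c_1·λ - det, where tr = trace, c_1 = sum of the principal 2×2 minors, det = det(Sigma):
  tr = 9 + 4 + 4 = 17,
  c_1 = (9·4 - (1)²) + (9·4 - (-1)²) + (4·4 - (1)²) = 35 + 35 + 15 = 85,
  det = 9·(4·4 - (1)²) - (1)·((1)·4 - (1)·(-1)) + (-1)·((1)·(1) - 4·(-1)) = 9·(15) - (1)·(5) + (-1)·(5) = 125.
  So p(λ) = λ³ - 17λ² + 85λ - 125.
Step 2 — look for an integer root (rational root theorem: any rational root is an integer divisor of 125). Testing λ = 5:
  p(5) = 125 - 425 + 425 - 125 = 0  ✓
  Dividing out (λ - 5): p(λ) = (λ - 5)(λ² - 12λ + 25).
Step 3 — remaining eigenvalues from the quadratic λ² - 12λ + 25 = 0:
  Δ = 12² - 4·25 = 144 - 100 = 44,  λ = (12 ± √44)/2 = (12 ± 6.6332)/2 ≈ 9.3166 or 2.6834.
  Sorted: λ_1 = 9.3166,  λ_2 = 5,  λ_3 = 2.6834  (check: sum = 17 = tr ✓).

Step 4 — unit eigenvector for λ_1 ≈ 9.3166: v spans the null space of (Sigma - λ_1 I), whose rows are
  r_1 = (-0.3166, 1, -1),  r_2 = (1, -5.3166, 1),  r_3 = (-1, 1, -5.3166).
  v is orthogonal to every row, so take v ∝ r_1 × r_2 = ((1)·(1) - (-1)·(-5.3166), (-1)·(1) - (-0.3166)·(1), (-0.3166)·(-5.3166) - (1)·(1)) ≈ (-4.3166, -0.6834, 0.6834).
  Rescale (multiply by -1 so the first nonzero entry is positive): u = (4.3166, 0.6834, -0.6834).
  ||u|| = √((4.3166)² + (0.6834)² + (-0.6834)²) = √(19.5673) ≈ 4.4235,  v_1 = u/||u|| ≈ (0.9758, 0.1545, -0.1545) (||v_1|| = 1).

λ_1 = 9.3166,  λ_2 = 5,  λ_3 = 2.6834;  v_1 ≈ (0.9758, 0.1545, -0.1545)
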